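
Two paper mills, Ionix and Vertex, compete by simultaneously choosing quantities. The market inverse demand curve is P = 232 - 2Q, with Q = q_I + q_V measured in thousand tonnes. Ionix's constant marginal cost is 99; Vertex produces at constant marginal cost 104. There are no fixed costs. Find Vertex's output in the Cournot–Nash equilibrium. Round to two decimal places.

20.50

Ionix's profit: π_I = (232 - 2Q)q_I - (99q_I). Setting ∂π_I/∂q_I = 0: 133 - 4q_I - 2(q_V) = 0.
Vertex's first-order condition: 128 - 4q_V - 2(q_I) = 0.
Best responses: q_I = (133 - 2q_V)/4, q_V = (128 - 2q_I)/4.
Solving the pair: q_I = 23, q_V = 41/2.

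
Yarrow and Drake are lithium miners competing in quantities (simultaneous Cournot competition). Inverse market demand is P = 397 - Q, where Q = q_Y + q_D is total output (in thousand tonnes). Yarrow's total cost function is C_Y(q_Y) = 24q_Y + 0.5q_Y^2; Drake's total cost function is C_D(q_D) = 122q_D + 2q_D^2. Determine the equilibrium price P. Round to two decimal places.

Yarrow's profit: π_Y = (397 - Q)q_Y - (24q_Y + (1/2)q_Y²). Setting ∂π_Y/∂q_Y = 0: 373 - 3q_Y - (q_D) = 0.
Drake's first-order condition: 275 - 6q_D - (q_Y) = 0.
So q_Y = (373 - q_D)/3 and q_D = (275 - q_Y)/6.
Substituting one into the other gives q_Y = 1963/17 and q_D = 452/17.
Total output Q = 142.0588, so price P = 397 - 142.0588 = 254.9412.

254.94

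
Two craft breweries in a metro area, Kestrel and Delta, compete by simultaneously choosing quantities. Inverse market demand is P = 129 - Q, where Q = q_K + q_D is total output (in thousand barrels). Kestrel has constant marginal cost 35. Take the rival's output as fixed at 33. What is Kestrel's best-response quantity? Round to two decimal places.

30.50

With the rival's output fixed at 33, Kestrel's profit is π_K = (129 - 33 - q_K)q_K - (35q_K) = (96 - q_K)q_K - (35q_K).
∂π_K/∂q_K = 61 - 2q_K = 0, so q_K = 61/2.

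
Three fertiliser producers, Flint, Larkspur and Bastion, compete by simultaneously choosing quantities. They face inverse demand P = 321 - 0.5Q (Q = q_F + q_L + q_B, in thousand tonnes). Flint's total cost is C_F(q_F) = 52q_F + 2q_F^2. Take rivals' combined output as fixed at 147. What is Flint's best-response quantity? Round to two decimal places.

With rivals' combined output fixed at 147, Flint's profit is π_F = (321 - (1/2)·147 - (1/2)q_F)q_F - (52q_F + 2q_F²) = (495/2 - (1/2)q_F)q_F - (52q_F + 2q_F²).
∂π_F/∂q_F = 391/2 - 5q_F = 0, so q_F = 391/10.

39.10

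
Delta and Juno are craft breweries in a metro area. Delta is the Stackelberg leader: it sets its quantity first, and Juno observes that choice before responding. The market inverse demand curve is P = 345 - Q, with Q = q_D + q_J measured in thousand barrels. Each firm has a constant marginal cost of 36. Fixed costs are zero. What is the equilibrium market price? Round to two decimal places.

113.25

Solve by backward induction. Given q_D, the follower Juno maximises π_J = (345 - q_D - q_J)q_J - 36q_J.
Follower FOC: 309 - q_D - 2q_J = 0, so q_J(q_D) = (309 - q_D)/2.
Delta substitutes q_J(q_D) into its own profit: π_D = q_D(345 - q_D - (309 - q_D)/2) - 36q_D = (381/2 - (1/2)q_D)q_D - 36q_D.
Leader FOC: 309/2 - q_D = 0, so q_D = 309/2.
Then q_J = (309 - 309/2)/2 = 309/4.
Total output Q = 927/4, so price P = 345 - 927/4 = 453/4.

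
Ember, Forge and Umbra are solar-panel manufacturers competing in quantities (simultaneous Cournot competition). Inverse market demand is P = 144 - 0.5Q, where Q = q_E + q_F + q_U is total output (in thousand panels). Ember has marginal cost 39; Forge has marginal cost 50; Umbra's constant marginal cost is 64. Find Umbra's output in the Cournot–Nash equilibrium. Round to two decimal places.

Ember's profit: π_E = (144 - 0.5Q)q_E - (39q_E). Setting ∂π_E/∂q_E = 0: 105 - q_E - (1/2)(q_F + q_U) = 0.
Forge's profit: π_F = (144 - 0.5Q)q_F - (50q_F). Setting ∂π_F/∂q_F = 0: 94 - q_F - (1/2)(q_E + q_U) = 0.
Umbra's first-order condition: 80 - q_U - (1/2)(q_E + q_F) = 0.
Summing all 3 equations gives 279 − 2Q = 0, hence Q = 279/2.
Back-substituting: q_E = (105 − 279/4)/(1/2) = 141/2, q_F = (94 − 279/4)/(1/2) = 97/2, q_U = (80 − 279/4)/(1/2) = 41/2.

20.50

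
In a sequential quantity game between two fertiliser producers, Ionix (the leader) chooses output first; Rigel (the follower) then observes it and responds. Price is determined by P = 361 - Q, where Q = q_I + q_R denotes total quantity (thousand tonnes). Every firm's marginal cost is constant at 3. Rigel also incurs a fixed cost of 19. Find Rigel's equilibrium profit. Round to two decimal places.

7991.25

Solve by backward induction. Given q_I, the follower Rigel maximises π_R = (361 - q_I - q_R)q_R - 3q_R.
∂π_R/∂q_R = 358 - q_I - 2q_R = 0 gives the reaction function q_R = (358 - q_I)/2.
The leader anticipates this reaction. Substituting into P = 361 - Q gives P = 182 - (1/2)q_I, so π_I = (182 - (1/2)q_I)q_I - 3q_I.
Leader FOC: 179 - q_I = 0, so q_I = 179.
Then q_R = (358 - 179)/2 = 179/2.
Price P = 361 - 537/2 = 185/2.
Rigel's profit: (185/2 - 3)·(179/2) - 19 = 7991.2500.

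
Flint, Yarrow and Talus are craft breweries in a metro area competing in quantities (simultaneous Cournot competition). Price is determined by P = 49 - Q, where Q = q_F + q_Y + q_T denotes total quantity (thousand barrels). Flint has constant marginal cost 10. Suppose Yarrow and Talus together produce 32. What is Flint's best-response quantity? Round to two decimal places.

3.50

With rivals' combined output fixed at 32, Flint's profit is π_F = (49 - 32 - q_F)q_F - (10q_F) = (17 - q_F)q_F - (10q_F).
∂π_F/∂q_F = 7 - 2q_F = 0, so q_F = 7/2.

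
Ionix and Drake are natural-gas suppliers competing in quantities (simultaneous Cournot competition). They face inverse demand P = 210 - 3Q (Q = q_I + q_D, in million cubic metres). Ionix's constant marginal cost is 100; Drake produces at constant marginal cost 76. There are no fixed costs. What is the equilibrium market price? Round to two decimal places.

128.67

Ionix's profit: π_I = (210 - 3Q)q_I - (100q_I). Setting ∂π_I/∂q_I = 0: 110 - 6q_I - 3(q_D) = 0.
Drake's first-order condition: 134 - 6q_D - 3(q_I) = 0.
Rearranging gives the reaction functions q_I = (110 - 3q_D)/6 and q_D = (134 - 3q_I)/6.
Solving the pair: q_I = 86/9, q_D = 158/9.
Total output Q = 244/9, so price P = 210 - 3·(244/9) = 386/3.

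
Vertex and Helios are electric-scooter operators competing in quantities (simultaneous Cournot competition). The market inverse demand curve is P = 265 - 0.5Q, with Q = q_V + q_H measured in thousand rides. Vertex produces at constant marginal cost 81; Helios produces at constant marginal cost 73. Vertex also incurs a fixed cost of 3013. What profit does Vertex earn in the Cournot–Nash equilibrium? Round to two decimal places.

3870.56

Vertex's profit: π_V = (265 - 0.5Q)q_V - (81q_V). Setting ∂π_V/∂q_V = 0: 184 - q_V - (1/2)(q_H) = 0.
Helios's first-order condition: 192 - q_H - (1/2)(q_V) = 0.
So q_V = (184 - (1/2)q_H) and q_H = (192 - (1/2)q_V).
Solving the pair: q_V = 352/3, q_H = 400/3.
Price P = 265 - (1/2)·(752/3) = 419/3.
Vertex's profit: (419/3 - 81)·(352/3) - 3013 = 3870.5556.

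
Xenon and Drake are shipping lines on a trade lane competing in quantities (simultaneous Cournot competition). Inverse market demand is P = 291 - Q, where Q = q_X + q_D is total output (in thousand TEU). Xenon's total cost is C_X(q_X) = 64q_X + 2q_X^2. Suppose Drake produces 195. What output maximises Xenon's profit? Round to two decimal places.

5.33

With the rival's output fixed at 195, Xenon's profit is π_X = (291 - 195 - q_X)q_X - (64q_X + 2q_X²) = (96 - q_X)q_X - (64q_X + 2q_X²).
∂π_X/∂q_X = 32 - 6q_X = 0, so q_X = 16/3.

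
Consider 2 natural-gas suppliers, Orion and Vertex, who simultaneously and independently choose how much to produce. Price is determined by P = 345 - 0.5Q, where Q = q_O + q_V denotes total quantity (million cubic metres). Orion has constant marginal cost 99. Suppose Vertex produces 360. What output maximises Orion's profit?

With the rival's output fixed at 360, Orion's profit is π_O = (345 - (1/2)·360 - (1/2)q_O)q_O - (99q_O) = (165 - (1/2)q_O)q_O - (99q_O).
∂π_O/∂q_O = 66 - q_O = 0, so q_O = 66.

66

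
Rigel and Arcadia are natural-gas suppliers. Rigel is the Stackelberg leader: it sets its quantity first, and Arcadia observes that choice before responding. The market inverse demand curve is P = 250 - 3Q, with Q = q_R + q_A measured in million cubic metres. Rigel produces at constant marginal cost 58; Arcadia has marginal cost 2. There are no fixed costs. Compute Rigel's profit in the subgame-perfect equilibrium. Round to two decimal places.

Solve by backward induction. Given q_R, the follower Arcadia maximises π_A = (250 - 3q_R - 3q_A)q_A - 2q_A.
∂π_A/∂q_A = 248 - 3q_R - 6q_A = 0 gives the reaction function q_A = (248 - 3q_R)/6.
The leader anticipates this reaction. Substituting into P = 250 - 3Q gives P = 126 - (3/2)q_R, so π_R = (126 - (3/2)q_R)q_R - 58q_R.
The leader's first-order condition 68 - 3q_R = 0 yields q_R = 68/3.
Then q_A = (248 - 3·(68/3))/6 = 30.
Price P = 250 - 3·(158/3) = 92.
Rigel's profit: (92 - 58)·(68/3) = 770.6667.

770.67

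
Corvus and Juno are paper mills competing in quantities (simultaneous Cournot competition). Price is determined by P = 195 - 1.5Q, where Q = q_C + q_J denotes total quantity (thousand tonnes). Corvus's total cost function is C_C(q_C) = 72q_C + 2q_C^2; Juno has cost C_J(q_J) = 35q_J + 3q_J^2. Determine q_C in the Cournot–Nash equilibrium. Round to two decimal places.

14.27

Corvus's profit: π_C = (195 - 1.5Q)q_C - (72q_C + 2q_C²). Setting ∂π_C/∂q_C = 0: 123 - 7q_C - (3/2)(q_J) = 0.
Juno's first-order condition: 160 - 9q_J - (3/2)(q_C) = 0.
Best responses: q_C = (123 - (3/2)q_J)/7, q_J = (160 - (3/2)q_C)/9.
Solving the pair: q_C = 1156/81, q_J = 15.3992.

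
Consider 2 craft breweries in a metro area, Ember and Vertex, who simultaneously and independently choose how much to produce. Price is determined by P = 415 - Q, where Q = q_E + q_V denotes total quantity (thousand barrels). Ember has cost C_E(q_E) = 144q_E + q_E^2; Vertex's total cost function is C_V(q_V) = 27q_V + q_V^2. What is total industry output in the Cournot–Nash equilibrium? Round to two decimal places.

Ember's profit: π_E = (415 - Q)q_E - (144q_E + q_E²). Setting ∂π_E/∂q_E = 0: 271 - 4q_E - (q_V) = 0.
Vertex's first-order condition: 388 - 4q_V - (q_E) = 0.
So q_E = (271 - q_V)/4 and q_V = (388 - q_E)/4.
Substituting one into the other gives q_E = 232/5 and q_V = 427/5.
Total output Q = 232/5 + 427/5 = 659/5.

131.80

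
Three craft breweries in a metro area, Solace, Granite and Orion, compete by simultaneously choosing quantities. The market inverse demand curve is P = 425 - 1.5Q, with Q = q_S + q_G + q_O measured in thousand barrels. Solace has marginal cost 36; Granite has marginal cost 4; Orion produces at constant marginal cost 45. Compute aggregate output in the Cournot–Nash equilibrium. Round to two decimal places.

198.33

Solace's profit: π_S = (425 - 1.5Q)q_S - (36q_S). Setting ∂π_S/∂q_S = 0: 389 - 3q_S - (3/2)(q_G + q_O) = 0.
Granite's profit: π_G = (425 - 1.5Q)q_G - (4q_G). Setting ∂π_G/∂q_G = 0: 421 - 3q_G - (3/2)(q_S + q_O) = 0.
Orion's profit: π_O = (425 - 1.5Q)q_O - (45q_O). Setting ∂π_O/∂q_O = 0: 380 - 3q_O - (3/2)(q_S + q_G) = 0.
Adding the 3 first-order conditions: 1190 − 6Q = 0, so Q = 595/3.
Back-substituting: q_S = (389 − 595/2)/(3/2) = 61, q_G = (421 − 595/2)/(3/2) = 247/3, q_O = (380 − 595/2)/(3/2) = 55.
Total output Q = 61 + 247/3 + 55 = 595/3.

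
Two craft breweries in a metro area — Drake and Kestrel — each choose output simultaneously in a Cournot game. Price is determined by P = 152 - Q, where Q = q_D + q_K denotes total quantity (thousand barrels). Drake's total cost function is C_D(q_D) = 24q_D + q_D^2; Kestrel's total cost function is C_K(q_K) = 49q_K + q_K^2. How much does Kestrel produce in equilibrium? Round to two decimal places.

18.93

Drake's profit: π_D = (152 - Q)q_D - (24q_D + q_D²). Setting ∂π_D/∂q_D = 0: 128 - 4q_D - (q_K) = 0.
Kestrel's first-order condition: 103 - 4q_K - (q_D) = 0.
Rearranging gives the reaction functions q_D = (128 - q_K)/4 and q_K = (103 - q_D)/4.
Substituting one into the other gives q_D = 409/15 and q_K = 284/15.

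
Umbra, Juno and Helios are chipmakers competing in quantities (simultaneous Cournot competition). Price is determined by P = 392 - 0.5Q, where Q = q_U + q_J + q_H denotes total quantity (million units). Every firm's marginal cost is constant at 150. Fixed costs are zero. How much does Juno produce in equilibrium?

121

A representative firm's profit is π_i = q_i(392 - 0.5Q) - 150q_i.
Setting ∂π_i/∂q_i = 0 with rivals' quantities fixed: 242 - q_i - (1/2)·Σ_{j≠i} q_j = 0.
By symmetry each firm produces the same amount; substituting Σ_{j≠i} q_j = 2q_i yields q_i = 242/2 = 121.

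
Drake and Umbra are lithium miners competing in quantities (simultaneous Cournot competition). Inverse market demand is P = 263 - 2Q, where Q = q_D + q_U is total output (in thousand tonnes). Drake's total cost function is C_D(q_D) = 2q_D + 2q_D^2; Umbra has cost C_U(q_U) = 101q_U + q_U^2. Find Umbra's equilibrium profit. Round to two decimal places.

Drake's profit: π_D = (263 - 2Q)q_D - (2q_D + 2q_D²). Setting ∂π_D/∂q_D = 0: 261 - 8q_D - 2(q_U) = 0.
Umbra's profit: π_U = (263 - 2Q)q_U - (101q_U + q_U²). Setting ∂π_U/∂q_U = 0: 162 - 6q_U - 2(q_D) = 0.
Best responses: q_D = (261 - 2q_U)/8, q_U = (162 - 2q_D)/6.
Substituting one into the other gives q_D = 621/22 and q_U = 387/22.
Price P = 263 - 2·(504/11) = 1885/11.
Umbra's profit: (1885/11)·(387/22) - 101·(387/22) - (387/22)² = 928.3202.

928.32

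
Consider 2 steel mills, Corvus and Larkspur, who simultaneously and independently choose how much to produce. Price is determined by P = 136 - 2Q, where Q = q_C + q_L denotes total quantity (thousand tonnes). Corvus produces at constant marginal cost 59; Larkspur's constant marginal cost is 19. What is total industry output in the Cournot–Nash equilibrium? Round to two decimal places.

32.33

Corvus's profit: π_C = (136 - 2Q)q_C - (59q_C). Setting ∂π_C/∂q_C = 0: 77 - 4q_C - 2(q_L) = 0.
Larkspur's profit: π_L = (136 - 2Q)q_L - (19q_L). Setting ∂π_L/∂q_L = 0: 117 - 4q_L - 2(q_C) = 0.
So q_C = (77 - 2q_L)/4 and q_L = (117 - 2q_C)/4.
Substituting one into the other gives q_C = 37/6 and q_L = 157/6.
Total output Q = 37/6 + 157/6 = 97/3.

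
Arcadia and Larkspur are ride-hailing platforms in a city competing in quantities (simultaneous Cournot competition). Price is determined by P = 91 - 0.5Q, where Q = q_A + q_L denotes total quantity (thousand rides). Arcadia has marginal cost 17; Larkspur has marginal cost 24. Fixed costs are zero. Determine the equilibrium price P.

Arcadia's profit: π_A = (91 - 0.5Q)q_A - (17q_A). Setting ∂π_A/∂q_A = 0: 74 - q_A - (1/2)(q_L) = 0.
Larkspur's profit: π_L = (91 - 0.5Q)q_L - (24q_L). Setting ∂π_L/∂q_L = 0: 67 - q_L - (1/2)(q_A) = 0.
Best responses: q_A = (74 - (1/2)q_L), q_L = (67 - (1/2)q_A).
Solving the pair: q_A = 54, q_L = 40.
Total output Q = 94, so price P = 91 - (1/2)·94 = 44.

44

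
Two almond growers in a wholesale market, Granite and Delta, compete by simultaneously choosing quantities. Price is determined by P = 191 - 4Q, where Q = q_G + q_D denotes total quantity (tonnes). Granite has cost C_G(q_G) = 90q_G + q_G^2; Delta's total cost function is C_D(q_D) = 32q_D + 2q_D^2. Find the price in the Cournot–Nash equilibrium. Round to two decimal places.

Granite's profit: π_G = (191 - 4Q)q_G - (90q_G + q_G²). Setting ∂π_G/∂q_G = 0: 101 - 10q_G - 4(q_D) = 0.
Delta's profit: π_D = (191 - 4Q)q_D - (32q_D + 2q_D²). Setting ∂π_D/∂q_D = 0: 159 - 12q_D - 4(q_G) = 0.
Rearranging gives the reaction functions q_G = (101 - 4q_D)/10 and q_D = (159 - 4q_G)/12.
Substituting one into the other gives q_G = 72/13 and q_D = 593/52.
Total output Q = 881/52, so price P = 191 - 4·(881/52) = 1602/13.

123.23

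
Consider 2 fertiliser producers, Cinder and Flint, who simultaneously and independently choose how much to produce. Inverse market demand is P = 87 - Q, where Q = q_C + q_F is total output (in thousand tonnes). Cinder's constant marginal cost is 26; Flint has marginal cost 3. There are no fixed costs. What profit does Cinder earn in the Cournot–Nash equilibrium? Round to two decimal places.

Cinder's profit: π_C = (87 - Q)q_C - (26q_C). Setting ∂π_C/∂q_C = 0: 61 - 2q_C - (q_F) = 0.
Flint's first-order condition: 84 - 2q_F - (q_C) = 0.
Rearranging gives the reaction functions q_C = (61 - q_F)/2 and q_F = (84 - q_C)/2.
Solving the pair: q_C = 38/3, q_F = 107/3.
Price P = 87 - 145/3 = 116/3.
Cinder's profit: (116/3 - 26)·(38/3) = 1444/9.

160.44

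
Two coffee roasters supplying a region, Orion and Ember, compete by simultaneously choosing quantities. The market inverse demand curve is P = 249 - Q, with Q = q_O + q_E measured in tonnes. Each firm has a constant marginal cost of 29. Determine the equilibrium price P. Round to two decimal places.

A representative firm's profit is π_i = q_i(249 - Q) - 29q_i.
First-order condition (treating rivals' output as given): 220 - 2q_i - q_j = 0.
By symmetry each firm produces the same amount; substituting q_j = q_i yields q_i = 220/3.
Total output Q = 440/3, so price P = 249 - 440/3 = 307/3.

102.33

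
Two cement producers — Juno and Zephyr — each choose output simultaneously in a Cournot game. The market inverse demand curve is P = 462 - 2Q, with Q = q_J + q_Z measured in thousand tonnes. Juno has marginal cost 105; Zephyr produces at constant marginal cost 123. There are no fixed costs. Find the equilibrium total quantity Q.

Juno's profit: π_J = (462 - 2Q)q_J - (105q_J). Setting ∂π_J/∂q_J = 0: 357 - 4q_J - 2(q_Z) = 0.
Zephyr's profit: π_Z = (462 - 2Q)q_Z - (123q_Z). Setting ∂π_Z/∂q_Z = 0: 339 - 4q_Z - 2(q_J) = 0.
Best responses: q_J = (357 - 2q_Z)/4, q_Z = (339 - 2q_J)/4.
Substituting one into the other gives q_J = 125/2 and q_Z = 107/2.
Total output Q = 125/2 + 107/2 = 116.

116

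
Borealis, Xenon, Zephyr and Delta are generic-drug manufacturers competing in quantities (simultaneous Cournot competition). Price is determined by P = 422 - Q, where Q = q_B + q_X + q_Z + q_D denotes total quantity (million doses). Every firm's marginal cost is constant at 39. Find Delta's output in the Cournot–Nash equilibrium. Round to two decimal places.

A representative firm's profit is π_i = q_i(422 - Q) - 39q_i.
Setting ∂π_i/∂q_i = 0 with rivals' quantities fixed: 383 - 2q_i - Σ_{j≠i} q_j = 0.
By symmetry each firm produces the same amount; substituting Σ_{j≠i} q_j = 3q_i yields q_i = 383/5.

76.60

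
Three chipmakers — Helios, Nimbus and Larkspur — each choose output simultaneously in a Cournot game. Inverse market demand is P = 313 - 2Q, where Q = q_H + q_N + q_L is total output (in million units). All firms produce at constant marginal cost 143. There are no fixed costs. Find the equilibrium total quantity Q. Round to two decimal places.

63.75

Each firm earns π_i = (313 - 2Q)q_i - 143q_i.
Setting ∂π_i/∂q_i = 0 with rivals' quantities fixed: 170 - 4q_i - 2·Σ_{j≠i} q_j = 0.
With identical firms every q_j equals q_i, so Σ_{j≠i} q_j = 2q_i and 170 = 8q_i, giving q_i = 85/4.
Total output Q = 85/4 + 85/4 + 85/4 = 255/4.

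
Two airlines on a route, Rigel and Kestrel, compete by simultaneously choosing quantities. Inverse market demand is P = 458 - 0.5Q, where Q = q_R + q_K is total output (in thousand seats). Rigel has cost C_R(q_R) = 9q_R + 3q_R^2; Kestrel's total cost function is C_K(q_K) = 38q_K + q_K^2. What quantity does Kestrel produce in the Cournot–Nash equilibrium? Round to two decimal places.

130.87

Rigel's profit: π_R = (458 - 0.5Q)q_R - (9q_R + 3q_R²). Setting ∂π_R/∂q_R = 0: 449 - 7q_R - (1/2)(q_K) = 0.
Kestrel's profit: π_K = (458 - 0.5Q)q_K - (38q_K + q_K²). Setting ∂π_K/∂q_K = 0: 420 - 3q_K - (1/2)(q_R) = 0.
So q_R = (449 - (1/2)q_K)/7 and q_K = (420 - (1/2)q_R)/3.
Substituting one into the other gives q_R = 54.7952 and q_K = 130.8675.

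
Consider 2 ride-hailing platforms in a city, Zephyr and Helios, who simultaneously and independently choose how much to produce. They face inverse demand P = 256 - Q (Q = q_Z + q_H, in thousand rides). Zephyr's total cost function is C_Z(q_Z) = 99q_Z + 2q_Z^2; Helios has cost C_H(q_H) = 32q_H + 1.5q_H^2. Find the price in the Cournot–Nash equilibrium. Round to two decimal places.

Zephyr's profit: π_Z = (256 - Q)q_Z - (99q_Z + 2q_Z²). Setting ∂π_Z/∂q_Z = 0: 157 - 6q_Z - (q_H) = 0.
Helios's first-order condition: 224 - 5q_H - (q_Z) = 0.
So q_Z = (157 - q_H)/6 and q_H = (224 - q_Z)/5.
Solving the pair: q_Z = 561/29, q_H = 1187/29.
Total output Q = 1748/29, so price P = 256 - 1748/29 = 195.7241.

195.72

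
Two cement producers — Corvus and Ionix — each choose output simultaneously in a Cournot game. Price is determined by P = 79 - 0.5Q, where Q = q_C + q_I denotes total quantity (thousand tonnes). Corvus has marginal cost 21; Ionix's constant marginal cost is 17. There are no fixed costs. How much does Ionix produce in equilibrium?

44

Corvus's profit: π_C = (79 - 0.5Q)q_C - (21q_C). Setting ∂π_C/∂q_C = 0: 58 - q_C - (1/2)(q_I) = 0.
Ionix's first-order condition: 62 - q_I - (1/2)(q_C) = 0.
Rearranging gives the reaction functions q_C = (58 - (1/2)q_I) and q_I = (62 - (1/2)q_C).
Substituting one into the other gives q_C = 36 and q_I = 44.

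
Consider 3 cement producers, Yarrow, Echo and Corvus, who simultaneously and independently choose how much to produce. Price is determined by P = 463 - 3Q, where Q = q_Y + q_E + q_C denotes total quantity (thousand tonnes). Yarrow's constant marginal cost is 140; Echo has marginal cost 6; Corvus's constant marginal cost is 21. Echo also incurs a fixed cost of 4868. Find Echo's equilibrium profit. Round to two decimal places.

2782.75

Yarrow's profit: π_Y = (463 - 3Q)q_Y - (140q_Y). Setting ∂π_Y/∂q_Y = 0: 323 - 6q_Y - 3(q_E + q_C) = 0.
Echo's first-order condition: 457 - 6q_E - 3(q_Y + q_C) = 0.
Corvus's profit: π_C = (463 - 3Q)q_C - (21q_C). Setting ∂π_C/∂q_C = 0: 442 - 6q_C - 3(q_Y + q_E) = 0.
Adding the 3 conditions: 1222 − 6Q − 6Q = 0, i.e. Q = 611/6.
Back-substituting: q_Y = (323 − 611/2)/3 = 35/6, q_E = (457 − 611/2)/3 = 101/2, q_C = (442 − 611/2)/3 = 91/2.
Price P = 463 - 3·(611/6) = 315/2.
Echo's profit: (315/2 - 6)·(101/2) - 4868 = 2782.7500.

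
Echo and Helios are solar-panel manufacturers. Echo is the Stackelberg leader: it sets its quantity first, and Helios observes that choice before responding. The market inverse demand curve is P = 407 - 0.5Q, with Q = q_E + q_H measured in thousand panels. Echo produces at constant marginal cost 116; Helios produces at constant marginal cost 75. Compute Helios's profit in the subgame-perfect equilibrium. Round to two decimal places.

21424.50

The follower Helios best-responds to any q_E: π_H = (407 - 0.5Q)q_H - 75q_H.
Setting the follower's marginal profit to zero, 332 - (1/2)q_E - q_H = 0, i.e. q_H = (332 - (1/2)q_E).
Echo substitutes q_H(q_E) into its own profit: π_E = q_E(407 - (1/2)q_E - (332 - (1/2)q_E)/2) - 116q_E = (241 - (1/4)q_E)q_E - 116q_E.
Maximising: ∂π_E/∂q_E = 125 - (1/2)q_E = 0, giving q_E = 250.
Then q_H = (332 - (1/2)·250) = 207.
Price P = 407 - (1/2)·457 = 357/2.
Helios's profit: (357/2 - 75)·207 = 21424.5000.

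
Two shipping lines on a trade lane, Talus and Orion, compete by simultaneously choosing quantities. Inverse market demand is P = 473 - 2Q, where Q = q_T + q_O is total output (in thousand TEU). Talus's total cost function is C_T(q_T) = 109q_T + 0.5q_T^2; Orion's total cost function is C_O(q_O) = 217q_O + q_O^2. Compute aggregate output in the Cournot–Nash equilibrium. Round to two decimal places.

Talus's profit: π_T = (473 - 2Q)q_T - (109q_T + (1/2)q_T²). Setting ∂π_T/∂q_T = 0: 364 - 5q_T - 2(q_O) = 0.
Orion's first-order condition: 256 - 6q_O - 2(q_T) = 0.
Rearranging gives the reaction functions q_T = (364 - 2q_O)/5 and q_O = (256 - 2q_T)/6.
Substituting one into the other gives q_T = 836/13 and q_O = 276/13.
Total output Q = 836/13 + 276/13 = 1112/13.

85.54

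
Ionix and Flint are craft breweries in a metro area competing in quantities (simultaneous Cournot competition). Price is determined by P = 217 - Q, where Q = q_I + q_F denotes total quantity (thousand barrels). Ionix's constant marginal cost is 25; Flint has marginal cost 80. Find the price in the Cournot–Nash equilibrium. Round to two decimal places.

107.33

Ionix's profit: π_I = (217 - Q)q_I - (25q_I). Setting ∂π_I/∂q_I = 0: 192 - 2q_I - (q_F) = 0.
Flint's profit: π_F = (217 - Q)q_F - (80q_F). Setting ∂π_F/∂q_F = 0: 137 - 2q_F - (q_I) = 0.
So q_I = (192 - q_F)/2 and q_F = (137 - q_I)/2.
Substituting one into the other gives q_I = 247/3 and q_F = 82/3.
Total output Q = 329/3, so price P = 217 - 329/3 = 322/3.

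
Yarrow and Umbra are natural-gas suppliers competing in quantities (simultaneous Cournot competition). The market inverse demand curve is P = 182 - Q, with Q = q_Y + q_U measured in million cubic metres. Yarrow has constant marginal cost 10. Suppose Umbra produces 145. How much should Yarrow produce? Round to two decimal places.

13.50

With the rival's output fixed at 145, Yarrow's profit is π_Y = (182 - 145 - q_Y)q_Y - (10q_Y) = (37 - q_Y)q_Y - (10q_Y).
∂π_Y/∂q_Y = 27 - 2q_Y = 0, so q_Y = 27/2.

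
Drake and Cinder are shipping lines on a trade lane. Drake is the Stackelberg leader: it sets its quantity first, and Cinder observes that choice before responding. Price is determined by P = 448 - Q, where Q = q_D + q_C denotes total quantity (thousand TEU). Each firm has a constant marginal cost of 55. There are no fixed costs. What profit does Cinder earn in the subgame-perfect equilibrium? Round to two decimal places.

The follower Cinder best-responds to any q_D: π_C = (448 - Q)q_C - 55q_C.
Setting the follower's marginal profit to zero, 393 - q_D - 2q_C = 0, i.e. q_C = (393 - q_D)/2.
Drake substitutes q_C(q_D) into its own profit: π_D = q_D(448 - q_D - (393 - q_D)/2) - 55q_D = (503/2 - (1/2)q_D)q_D - 55q_D.
The leader's first-order condition 393/2 - q_D = 0 yields q_D = 393/2.
Then q_C = (393 - 393/2)/2 = 393/4.
Price P = 448 - 1179/4 = 613/4.
Cinder's profit: (613/4 - 55)·(393/4) = 9653.0625.

9653.06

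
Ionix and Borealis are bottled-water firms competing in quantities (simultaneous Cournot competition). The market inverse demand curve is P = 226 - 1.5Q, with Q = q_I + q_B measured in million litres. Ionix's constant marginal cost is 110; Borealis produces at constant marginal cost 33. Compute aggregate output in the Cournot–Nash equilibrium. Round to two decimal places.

68.67

Ionix's profit: π_I = (226 - 1.5Q)q_I - (110q_I). Setting ∂π_I/∂q_I = 0: 116 - 3q_I - (3/2)(q_B) = 0.
Borealis's profit: π_B = (226 - 1.5Q)q_B - (33q_B). Setting ∂π_B/∂q_B = 0: 193 - 3q_B - (3/2)(q_I) = 0.
Best responses: q_I = (116 - (3/2)q_B)/3, q_B = (193 - (3/2)q_I)/3.
Substituting one into the other gives q_I = 26/3 and q_B = 60.
Total output Q = 26/3 + 60 = 206/3.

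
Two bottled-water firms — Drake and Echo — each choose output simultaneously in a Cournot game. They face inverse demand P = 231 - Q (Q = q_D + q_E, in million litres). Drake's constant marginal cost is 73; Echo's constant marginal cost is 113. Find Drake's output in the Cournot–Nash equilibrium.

Drake's profit: π_D = (231 - Q)q_D - (73q_D). Setting ∂π_D/∂q_D = 0: 158 - 2q_D - (q_E) = 0.
Echo's profit: π_E = (231 - Q)q_E - (113q_E). Setting ∂π_E/∂q_E = 0: 118 - 2q_E - (q_D) = 0.
Best responses: q_D = (158 - q_E)/2, q_E = (118 - q_D)/2.
Substituting one into the other gives q_D = 66 and q_E = 26.

66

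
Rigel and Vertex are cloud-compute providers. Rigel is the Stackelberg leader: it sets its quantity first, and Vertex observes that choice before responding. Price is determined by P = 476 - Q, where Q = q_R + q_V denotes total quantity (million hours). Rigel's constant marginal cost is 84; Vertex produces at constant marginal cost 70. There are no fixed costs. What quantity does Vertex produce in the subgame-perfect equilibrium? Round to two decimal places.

108.50

Solve by backward induction. Given q_R, the follower Vertex maximises π_V = (476 - q_R - q_V)q_V - 70q_V.
Setting the follower's marginal profit to zero, 406 - q_R - 2q_V = 0, i.e. q_V = (406 - q_R)/2.
Rigel substitutes q_V(q_R) into its own profit: π_R = q_R(476 - q_R - (406 - q_R)/2) - 84q_R = (273 - (1/2)q_R)q_R - 84q_R.
The leader's first-order condition 189 - q_R = 0 yields q_R = 189.
Then q_V = (406 - 189)/2 = 217/2.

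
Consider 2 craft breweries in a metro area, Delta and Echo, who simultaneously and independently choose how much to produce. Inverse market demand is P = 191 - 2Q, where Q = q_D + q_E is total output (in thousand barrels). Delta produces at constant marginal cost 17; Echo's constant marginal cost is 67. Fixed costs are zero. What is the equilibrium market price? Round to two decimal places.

Delta's profit: π_D = (191 - 2Q)q_D - (17q_D). Setting ∂π_D/∂q_D = 0: 174 - 4q_D - 2(q_E) = 0.
Echo's profit: π_E = (191 - 2Q)q_E - (67q_E). Setting ∂π_E/∂q_E = 0: 124 - 4q_E - 2(q_D) = 0.
Rearranging gives the reaction functions q_D = (174 - 2q_E)/4 and q_E = (124 - 2q_D)/4.
Solving the pair: q_D = 112/3, q_E = 37/3.
Total output Q = 149/3, so price P = 191 - 2·(149/3) = 275/3.

91.67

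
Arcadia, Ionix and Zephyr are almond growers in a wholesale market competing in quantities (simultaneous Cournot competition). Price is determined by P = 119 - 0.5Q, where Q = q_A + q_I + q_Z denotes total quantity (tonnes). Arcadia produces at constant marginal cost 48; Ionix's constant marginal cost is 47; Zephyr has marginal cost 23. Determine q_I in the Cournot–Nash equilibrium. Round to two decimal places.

24.50

Arcadia's profit: π_A = (119 - 0.5Q)q_A - (48q_A). Setting ∂π_A/∂q_A = 0: 71 - q_A - (1/2)(q_I + q_Z) = 0.
Ionix's profit: π_I = (119 - 0.5Q)q_I - (47q_I). Setting ∂π_I/∂q_I = 0: 72 - q_I - (1/2)(q_A + q_Z) = 0.
Zephyr's profit: π_Z = (119 - 0.5Q)q_Z - (23q_Z). Setting ∂π_Z/∂q_Z = 0: 96 - q_Z - (1/2)(q_A + q_I) = 0.
Adding the 3 conditions: 239 − Q − Q = 0, i.e. Q = 239/2.
Back-substituting: q_A = (71 − 239/4)/(1/2) = 45/2, q_I = (72 − 239/4)/(1/2) = 49/2, q_Z = (96 − 239/4)/(1/2) = 145/2.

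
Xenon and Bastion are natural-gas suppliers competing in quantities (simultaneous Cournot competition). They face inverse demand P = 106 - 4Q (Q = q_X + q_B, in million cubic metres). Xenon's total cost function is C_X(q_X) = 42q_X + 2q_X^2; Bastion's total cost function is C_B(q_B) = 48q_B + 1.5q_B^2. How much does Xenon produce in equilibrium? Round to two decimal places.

4.07

Xenon's profit: π_X = (106 - 4Q)q_X - (42q_X + 2q_X²). Setting ∂π_X/∂q_X = 0: 64 - 12q_X - 4(q_B) = 0.
Bastion's first-order condition: 58 - 11q_B - 4(q_X) = 0.
Best responses: q_X = (64 - 4q_B)/12, q_B = (58 - 4q_X)/11.
Solving the pair: q_X = 118/29, q_B = 110/29.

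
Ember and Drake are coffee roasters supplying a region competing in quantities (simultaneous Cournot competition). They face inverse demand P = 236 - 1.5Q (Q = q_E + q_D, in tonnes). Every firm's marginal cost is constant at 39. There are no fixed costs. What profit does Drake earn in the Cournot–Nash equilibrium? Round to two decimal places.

A representative firm's profit is π_i = q_i(236 - 1.5Q) - 39q_i.
Setting ∂π_i/∂q_i = 0 with rivals' quantities fixed: 197 - 3q_i - (3/2)q_j = 0.
With identical firms every q_j equals q_i, so q_j = q_i and 197 = (9/2)q_i, giving q_i = 394/9.
Price P = 236 - (3/2)·(788/9) = 314/3.
Drake's profit: (314/3 - 39)·(394/9) = 2874.7407.

2874.74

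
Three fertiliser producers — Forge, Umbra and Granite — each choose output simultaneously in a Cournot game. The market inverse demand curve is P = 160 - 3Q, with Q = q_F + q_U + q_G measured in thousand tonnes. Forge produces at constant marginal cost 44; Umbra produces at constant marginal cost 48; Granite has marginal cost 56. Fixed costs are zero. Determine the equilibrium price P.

Forge's profit: π_F = (160 - 3Q)q_F - (44q_F). Setting ∂π_F/∂q_F = 0: 116 - 6q_F - 3(q_U + q_G) = 0.
Umbra's profit: π_U = (160 - 3Q)q_U - (48q_U). Setting ∂π_U/∂q_U = 0: 112 - 6q_U - 3(q_F + q_G) = 0.
Granite's first-order condition: 104 - 6q_G - 3(q_F + q_U) = 0.
Summing all 3 equations gives 332 − 12Q = 0, hence Q = 83/3.
Back-substituting: q_F = (116 − 83)/3 = 11, q_U = (112 − 83)/3 = 29/3, q_G = (104 − 83)/3 = 7.
Total output Q = 83/3, so price P = 160 - 3·(83/3) = 77.

77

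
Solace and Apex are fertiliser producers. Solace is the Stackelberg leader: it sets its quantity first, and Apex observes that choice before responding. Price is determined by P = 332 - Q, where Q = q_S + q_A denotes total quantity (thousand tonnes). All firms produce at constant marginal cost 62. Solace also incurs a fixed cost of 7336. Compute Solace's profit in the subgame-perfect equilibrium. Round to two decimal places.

1776.50

The follower Apex best-responds to any q_S: π_A = (332 - Q)q_A - 62q_A.
Follower FOC: 270 - q_S - 2q_A = 0, so q_A(q_S) = (270 - q_S)/2.
The leader anticipates this reaction. Substituting into P = 332 - Q gives P = 197 - (1/2)q_S, so π_S = (197 - (1/2)q_S)q_S - 62q_S.
Maximising: ∂π_S/∂q_S = 135 - q_S = 0, giving q_S = 135.
Then q_A = (270 - 135)/2 = 135/2.
Price P = 332 - 405/2 = 259/2.
Solace's profit: (259/2 - 62)·135 - 7336 = 1776.5000.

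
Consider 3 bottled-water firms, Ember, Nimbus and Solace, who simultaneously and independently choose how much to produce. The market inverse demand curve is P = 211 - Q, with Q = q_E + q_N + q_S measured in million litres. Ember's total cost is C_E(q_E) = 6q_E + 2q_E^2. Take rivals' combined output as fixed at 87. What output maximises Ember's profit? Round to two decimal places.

With rivals' combined output fixed at 87, Ember's profit is π_E = (211 - 87 - q_E)q_E - (6q_E + 2q_E²) = (124 - q_E)q_E - (6q_E + 2q_E²).
∂π_E/∂q_E = 118 - 6q_E = 0, so q_E = 59/3.

19.67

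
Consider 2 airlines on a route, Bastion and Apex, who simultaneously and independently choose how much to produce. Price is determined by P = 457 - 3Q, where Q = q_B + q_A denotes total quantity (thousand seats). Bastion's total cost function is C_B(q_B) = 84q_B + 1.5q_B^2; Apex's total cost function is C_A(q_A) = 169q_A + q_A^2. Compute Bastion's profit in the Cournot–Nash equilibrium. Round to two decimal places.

5095.69

Bastion's profit: π_B = (457 - 3Q)q_B - (84q_B + (3/2)q_B²). Setting ∂π_B/∂q_B = 0: 373 - 9q_B - 3(q_A) = 0.
Apex's profit: π_A = (457 - 3Q)q_A - (169q_A + q_A²). Setting ∂π_A/∂q_A = 0: 288 - 8q_A - 3(q_B) = 0.
Rearranging gives the reaction functions q_B = (373 - 3q_A)/9 and q_A = (288 - 3q_B)/8.
Solving the pair: q_B = 33.6508, q_A = 491/21.
Price P = 457 - 3·57.0317 = 285.9048.
Bastion's profit: 285.9048·33.6508 - 84·33.6508 - (3/2)·33.6508² = 5095.6916.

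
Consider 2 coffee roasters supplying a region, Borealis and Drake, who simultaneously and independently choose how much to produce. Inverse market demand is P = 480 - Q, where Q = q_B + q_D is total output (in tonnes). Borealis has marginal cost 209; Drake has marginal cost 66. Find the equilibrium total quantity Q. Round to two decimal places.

Borealis's profit: π_B = (480 - Q)q_B - (209q_B). Setting ∂π_B/∂q_B = 0: 271 - 2q_B - (q_D) = 0.
Drake's profit: π_D = (480 - Q)q_D - (66q_D). Setting ∂π_D/∂q_D = 0: 414 - 2q_D - (q_B) = 0.
So q_B = (271 - q_D)/2 and q_D = (414 - q_B)/2.
Solving the pair: q_B = 128/3, q_D = 557/3.
Total output Q = 128/3 + 557/3 = 685/3.

228.33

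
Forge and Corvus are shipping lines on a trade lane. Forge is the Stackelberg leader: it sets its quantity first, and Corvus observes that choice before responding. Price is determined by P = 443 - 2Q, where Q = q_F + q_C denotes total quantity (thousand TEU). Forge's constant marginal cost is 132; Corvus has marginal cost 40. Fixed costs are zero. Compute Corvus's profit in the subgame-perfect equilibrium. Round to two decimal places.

10767.78

The follower Corvus best-responds to any q_F: π_C = (443 - 2Q)q_C - 40q_C.
∂π_C/∂q_C = 403 - 2q_F - 4q_C = 0 gives the reaction function q_C = (403 - 2q_F)/4.
The leader anticipates this reaction. Substituting into P = 443 - 2Q gives P = 483/2 - q_F, so π_F = (483/2 - q_F)q_F - 132q_F.
Leader FOC: 219/2 - 2q_F = 0, so q_F = 219/4.
Then q_C = (403 - 2·(219/4))/4 = 587/8.
Price P = 443 - 2·(1025/8) = 747/4.
Corvus's profit: (747/4 - 40)·(587/8) = 10767.7813.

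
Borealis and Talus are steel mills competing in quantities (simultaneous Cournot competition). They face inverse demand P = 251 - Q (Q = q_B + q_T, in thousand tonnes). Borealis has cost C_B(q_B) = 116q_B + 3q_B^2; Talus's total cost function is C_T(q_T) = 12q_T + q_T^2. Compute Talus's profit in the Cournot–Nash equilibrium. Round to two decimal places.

6571.76

Borealis's profit: π_B = (251 - Q)q_B - (116q_B + 3q_B²). Setting ∂π_B/∂q_B = 0: 135 - 8q_B - (q_T) = 0.
Talus's profit: π_T = (251 - Q)q_T - (12q_T + q_T²). Setting ∂π_T/∂q_T = 0: 239 - 4q_T - (q_B) = 0.
Rearranging gives the reaction functions q_B = (135 - q_T)/8 and q_T = (239 - q_B)/4.
Substituting one into the other gives q_B = 301/31 and q_T = 1777/31.
Price P = 251 - 67.0323 = 183.9677.
Talus's profit: 183.9677·(1777/31) - 12·(1777/31) - (1777/31)² = 6571.7565.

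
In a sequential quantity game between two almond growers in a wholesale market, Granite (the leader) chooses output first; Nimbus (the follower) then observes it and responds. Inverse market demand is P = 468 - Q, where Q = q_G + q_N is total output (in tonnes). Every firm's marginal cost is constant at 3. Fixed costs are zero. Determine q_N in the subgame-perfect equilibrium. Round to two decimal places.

The follower Nimbus best-responds to any q_G: π_N = (468 - Q)q_N - 3q_N.
Setting the follower's marginal profit to zero, 465 - q_G - 2q_N = 0, i.e. q_N = (465 - q_G)/2.
The leader anticipates this reaction. Substituting into P = 468 - Q gives P = 471/2 - (1/2)q_G, so π_G = (471/2 - (1/2)q_G)q_G - 3q_G.
Leader FOC: 465/2 - q_G = 0, so q_G = 465/2.
Then q_N = (465 - 465/2)/2 = 465/4.

116.25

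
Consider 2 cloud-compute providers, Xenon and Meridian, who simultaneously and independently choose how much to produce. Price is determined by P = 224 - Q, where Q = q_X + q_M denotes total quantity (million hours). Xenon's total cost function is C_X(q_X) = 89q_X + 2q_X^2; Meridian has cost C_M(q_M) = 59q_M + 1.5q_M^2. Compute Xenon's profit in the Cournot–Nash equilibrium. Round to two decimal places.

927.82

Xenon's profit: π_X = (224 - Q)q_X - (89q_X + 2q_X²). Setting ∂π_X/∂q_X = 0: 135 - 6q_X - (q_M) = 0.
Meridian's first-order condition: 165 - 5q_M - (q_X) = 0.
Rearranging gives the reaction functions q_X = (135 - q_M)/6 and q_M = (165 - q_X)/5.
Solving the pair: q_X = 510/29, q_M = 855/29.
Price P = 224 - 1365/29 = 176.9310.
Xenon's profit: 176.9310·(510/29) - 89·(510/29) - 2(510/29)² = 927.8240.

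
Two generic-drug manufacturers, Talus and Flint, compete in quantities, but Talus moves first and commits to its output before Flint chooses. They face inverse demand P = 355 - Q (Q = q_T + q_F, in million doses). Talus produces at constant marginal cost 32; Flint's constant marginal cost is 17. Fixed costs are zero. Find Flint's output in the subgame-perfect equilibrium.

The follower Flint best-responds to any q_T: π_F = (355 - Q)q_F - 17q_F.
Follower FOC: 338 - q_T - 2q_F = 0, so q_F(q_T) = (338 - q_T)/2.
The leader anticipates this reaction. Substituting into P = 355 - Q gives P = 186 - (1/2)q_T, so π_T = (186 - (1/2)q_T)q_T - 32q_T.
The leader's first-order condition 154 - q_T = 0 yields q_T = 154.
Then q_F = (338 - 154)/2 = 92.

92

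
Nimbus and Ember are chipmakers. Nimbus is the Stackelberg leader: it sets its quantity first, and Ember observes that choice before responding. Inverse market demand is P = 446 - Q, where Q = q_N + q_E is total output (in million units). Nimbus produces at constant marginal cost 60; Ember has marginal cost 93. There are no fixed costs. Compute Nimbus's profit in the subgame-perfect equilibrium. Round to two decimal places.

21945.13

Solve by backward induction. Given q_N, the follower Ember maximises π_E = (446 - q_N - q_E)q_E - 93q_E.
Setting the follower's marginal profit to zero, 353 - q_N - 2q_E = 0, i.e. q_E = (353 - q_N)/2.
Nimbus substitutes q_E(q_N) into its own profit: π_N = q_N(446 - q_N - (353 - q_N)/2) - 60q_N = (539/2 - (1/2)q_N)q_N - 60q_N.
Maximising: ∂π_N/∂q_N = 419/2 - q_N = 0, giving q_N = 419/2.
Then q_E = (353 - 419/2)/2 = 287/4.
Price P = 446 - 1125/4 = 659/4.
Nimbus's profit: (659/4 - 60)·(419/2) = 21945.1250.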